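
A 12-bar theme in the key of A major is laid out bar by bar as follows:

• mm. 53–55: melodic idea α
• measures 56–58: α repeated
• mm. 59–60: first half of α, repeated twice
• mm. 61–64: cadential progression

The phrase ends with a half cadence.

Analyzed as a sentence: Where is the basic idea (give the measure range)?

The presentation of a sentence is the basic idea (mm. 53–55) plus its repetition (mm. 56-58); the basic idea is therefore measures 53–55.

measures 53–55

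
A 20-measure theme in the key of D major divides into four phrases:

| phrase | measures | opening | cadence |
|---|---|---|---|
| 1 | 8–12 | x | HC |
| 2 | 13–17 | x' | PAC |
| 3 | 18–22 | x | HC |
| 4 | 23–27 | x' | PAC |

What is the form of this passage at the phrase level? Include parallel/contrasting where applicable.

The cadence pattern HC–PAC–HC–PAC is weak–strong twice, and phrases 3–4 restate phrases 1–2: a period heard twice, not a double period (which would end weakly at phrase 2).

repeated period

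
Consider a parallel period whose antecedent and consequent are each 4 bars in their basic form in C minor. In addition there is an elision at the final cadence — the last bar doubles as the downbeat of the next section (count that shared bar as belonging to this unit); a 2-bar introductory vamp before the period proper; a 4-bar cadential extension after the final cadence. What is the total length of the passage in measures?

Basic parallel period: 4 + 4 = 8 bars.
8 (basic form) + 2 (introduction) + 4 (cadential extension) = 14.
The elision shares a bar with the next section but does not change this unit's count.

14 measures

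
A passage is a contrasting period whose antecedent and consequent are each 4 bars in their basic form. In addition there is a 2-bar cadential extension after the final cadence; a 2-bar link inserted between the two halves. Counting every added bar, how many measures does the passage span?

Basic contrasting period: 4 + 4 = 8 bars.
8 (basic form) + 2 (cadential extension) + 2 (link) = 12.

12 measures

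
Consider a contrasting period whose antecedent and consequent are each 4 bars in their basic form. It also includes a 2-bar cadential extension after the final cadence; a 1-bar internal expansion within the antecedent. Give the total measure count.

11 measures

Basic contrasting period: 4 + 4 = 8 bars.
8 (basic form) + 2 (cadential extension) + 1 (internal expansion) = 11.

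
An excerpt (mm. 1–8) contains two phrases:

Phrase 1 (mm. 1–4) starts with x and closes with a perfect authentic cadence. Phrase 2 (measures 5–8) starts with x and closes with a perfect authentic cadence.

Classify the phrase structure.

repeated phrase

Both phrases have the same opening (x) and the same cadence (perfect authentic cadence): the second is a restatement, not a consequent, so this is a repeated phrase rather than a period.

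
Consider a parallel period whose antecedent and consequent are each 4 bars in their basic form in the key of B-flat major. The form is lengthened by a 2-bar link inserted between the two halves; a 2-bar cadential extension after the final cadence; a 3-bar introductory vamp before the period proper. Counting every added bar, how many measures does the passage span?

15 measures

Basic parallel period: 4 + 4 = 8 bars.
8 (basic form) + 2 (link) + 2 (cadential extension) + 3 (introduction) = 15.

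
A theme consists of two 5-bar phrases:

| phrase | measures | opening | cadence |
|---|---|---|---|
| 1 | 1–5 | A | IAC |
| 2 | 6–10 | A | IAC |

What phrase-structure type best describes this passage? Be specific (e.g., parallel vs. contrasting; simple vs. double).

repeated phrase

Both phrases have the same opening (A) and the same cadence (imperfect authentic cadence): the second is a restatement, not a consequent, so this is a repeated phrase rather than a period.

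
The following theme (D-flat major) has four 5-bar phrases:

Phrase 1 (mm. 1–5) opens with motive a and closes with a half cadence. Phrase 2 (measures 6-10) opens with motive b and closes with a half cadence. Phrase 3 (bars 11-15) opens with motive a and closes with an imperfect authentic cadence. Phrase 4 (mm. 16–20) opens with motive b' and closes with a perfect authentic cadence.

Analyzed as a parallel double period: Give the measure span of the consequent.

In a double period the four phrases pair into a large antecedent (phrases 1–2, ending half cadence) and a large consequent (phrases 3–4, ending perfect authentic cadence). The consequent spans mm. 11–20.

measures 11–20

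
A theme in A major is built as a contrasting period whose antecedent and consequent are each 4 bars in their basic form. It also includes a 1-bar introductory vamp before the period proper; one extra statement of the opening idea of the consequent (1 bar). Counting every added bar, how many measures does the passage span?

10 measures

Basic contrasting period: 4 + 4 = 8 bars.
8 (basic form) + 1 (introduction) + 1 (extra statement) = 10.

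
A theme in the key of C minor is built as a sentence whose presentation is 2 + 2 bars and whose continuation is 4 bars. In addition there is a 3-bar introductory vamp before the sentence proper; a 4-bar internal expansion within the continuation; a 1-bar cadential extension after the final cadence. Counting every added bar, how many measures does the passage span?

16 measures

Basic sentence: 2 + 2 + 4 = 8 bars.
8 (basic form) + 3 (introduction) + 4 (internal expansion) + 1 (cadential extension) = 16.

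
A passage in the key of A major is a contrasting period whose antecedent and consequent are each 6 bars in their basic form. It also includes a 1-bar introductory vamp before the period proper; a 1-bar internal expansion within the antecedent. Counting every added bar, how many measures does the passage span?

14 measures

Basic contrasting period: 6 + 6 = 12 bars.
12 (basic form) + 1 (introduction) + 1 (internal expansion) = 14.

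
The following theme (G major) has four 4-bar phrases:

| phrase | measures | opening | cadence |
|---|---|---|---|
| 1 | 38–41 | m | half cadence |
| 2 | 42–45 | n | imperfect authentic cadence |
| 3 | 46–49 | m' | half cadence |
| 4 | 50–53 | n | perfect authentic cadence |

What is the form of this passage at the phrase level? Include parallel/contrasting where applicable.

parallel double period

Four phrases in two halves: the first half (mm. 38–45) ends with an imperfect authentic cadence, the second (mm. 46–53) with a perfect authentic cadence — a large antecedent–consequent pair, i.e. a double period.
Phrase 3 begins with the same material as phrase 1, making it parallel.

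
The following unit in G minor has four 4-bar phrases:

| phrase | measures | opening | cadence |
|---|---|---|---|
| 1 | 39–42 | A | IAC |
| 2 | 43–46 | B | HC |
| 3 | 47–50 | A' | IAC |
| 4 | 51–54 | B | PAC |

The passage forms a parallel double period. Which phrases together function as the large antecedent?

In a double period the first pair of phrases (ending half cadence) is the large antecedent and the second pair (ending perfect authentic cadence) is the large consequent; the antecedent is phrases 1 and 2.

phrases 1 and 2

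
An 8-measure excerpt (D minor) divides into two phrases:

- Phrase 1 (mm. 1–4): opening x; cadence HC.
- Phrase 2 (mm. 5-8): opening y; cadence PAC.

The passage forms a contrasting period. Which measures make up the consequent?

The phrase ending with the weaker cadence (half cadence) is the antecedent; the one ending more conclusively (perfect authentic cadence) is the consequent. The consequent is measures 5–8.

measures 5–8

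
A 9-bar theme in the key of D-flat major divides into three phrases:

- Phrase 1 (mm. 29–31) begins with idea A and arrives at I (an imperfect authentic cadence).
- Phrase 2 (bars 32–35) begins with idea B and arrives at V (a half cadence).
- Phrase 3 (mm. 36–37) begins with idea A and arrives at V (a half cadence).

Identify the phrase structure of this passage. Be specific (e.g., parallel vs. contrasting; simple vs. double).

The final phrase closes with a half cadence, which is not stronger than the preceding half cadence; the 3 phrases lack an overall antecedent–consequent design and so form a phrase group.

phrase group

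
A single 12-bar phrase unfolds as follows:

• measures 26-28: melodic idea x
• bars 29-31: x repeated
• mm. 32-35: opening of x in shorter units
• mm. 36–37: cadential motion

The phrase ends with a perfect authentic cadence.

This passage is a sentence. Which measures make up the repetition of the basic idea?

The presentation of a sentence is the basic idea (mm. 26–28) plus its repetition (mm. 29–31); the repetition of the basic idea is therefore mm. 29–31.

measures 29–31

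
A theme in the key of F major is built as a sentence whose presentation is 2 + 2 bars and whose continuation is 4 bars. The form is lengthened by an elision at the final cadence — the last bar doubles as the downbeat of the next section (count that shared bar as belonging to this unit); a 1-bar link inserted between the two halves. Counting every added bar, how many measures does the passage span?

Basic sentence: 2 + 2 + 4 = 8 bars.
8 (basic form) + 1 (link) = 9.
The elision shares a bar with the next section but does not change this unit's count.

9 measures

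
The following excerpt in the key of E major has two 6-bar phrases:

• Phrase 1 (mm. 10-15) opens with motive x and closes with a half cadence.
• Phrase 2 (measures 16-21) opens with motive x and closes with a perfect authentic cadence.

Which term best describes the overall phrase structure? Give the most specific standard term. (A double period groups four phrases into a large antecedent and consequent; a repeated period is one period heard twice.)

Phrase 1 ends with a half cadence (weaker) and phrase 2 with a perfect authentic cadence (stronger): antecedent + consequent = a period.
The two phrases open with the same material (x / x), so the period is parallel.

parallel period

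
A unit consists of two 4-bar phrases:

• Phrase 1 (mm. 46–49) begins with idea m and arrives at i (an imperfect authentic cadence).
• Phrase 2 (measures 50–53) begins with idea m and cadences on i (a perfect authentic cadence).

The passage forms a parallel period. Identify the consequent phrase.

phrase 2

The phrase ending with the weaker cadence (imperfect authentic cadence) is the antecedent; the one ending more conclusively (perfect authentic cadence) is the consequent. The consequent is phrase 2.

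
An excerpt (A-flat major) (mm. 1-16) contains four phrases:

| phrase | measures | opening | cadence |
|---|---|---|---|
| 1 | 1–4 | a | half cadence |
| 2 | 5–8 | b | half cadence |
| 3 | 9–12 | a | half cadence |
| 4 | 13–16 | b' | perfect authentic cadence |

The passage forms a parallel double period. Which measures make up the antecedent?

measures 1–8

In a double period the four phrases pair into a large antecedent (phrases 1–2, ending half cadence) and a large consequent (phrases 3–4, ending perfect authentic cadence). The antecedent spans mm. 1–8.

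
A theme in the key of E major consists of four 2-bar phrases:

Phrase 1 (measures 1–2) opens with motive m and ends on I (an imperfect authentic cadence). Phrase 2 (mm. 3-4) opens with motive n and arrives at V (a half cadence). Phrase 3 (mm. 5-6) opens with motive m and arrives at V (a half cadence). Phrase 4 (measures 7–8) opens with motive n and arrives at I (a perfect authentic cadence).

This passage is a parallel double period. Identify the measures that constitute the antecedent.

In a double period the four phrases pair into a large antecedent (phrases 1–2, ending half cadence) and a large consequent (phrases 3–4, ending perfect authentic cadence). The antecedent spans mm. 1-4.

measures 1–4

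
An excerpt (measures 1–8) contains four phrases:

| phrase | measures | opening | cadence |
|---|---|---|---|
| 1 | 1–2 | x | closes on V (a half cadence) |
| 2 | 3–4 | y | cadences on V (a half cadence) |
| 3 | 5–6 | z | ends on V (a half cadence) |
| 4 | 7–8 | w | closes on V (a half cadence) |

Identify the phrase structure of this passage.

phrase group

Phrase 4 ends with a half cadence, no stronger than phrase 2's half cadence, so the four phrases do not form a double period; nor do phrases 3–4 duplicate 1–2, so it is not a repeated period. With no phrase reaching a conclusive cadence, the passage is a phrase group.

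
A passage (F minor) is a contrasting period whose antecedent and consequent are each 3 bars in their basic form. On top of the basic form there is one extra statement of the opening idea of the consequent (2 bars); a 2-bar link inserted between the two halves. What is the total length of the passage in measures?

10 measures

Basic contrasting period: 3 + 3 = 6 bars.
6 (basic form) + 2 (extra statement) + 2 (link) = 10.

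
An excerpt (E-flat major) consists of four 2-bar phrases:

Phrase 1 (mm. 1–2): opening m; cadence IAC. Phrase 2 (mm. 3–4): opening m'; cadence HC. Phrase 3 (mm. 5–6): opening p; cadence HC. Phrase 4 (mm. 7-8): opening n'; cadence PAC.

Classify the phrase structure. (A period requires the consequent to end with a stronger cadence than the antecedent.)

Four phrases in two halves: the first half (measures 1–4) ends with a half cadence, the second (bars 5–8) with a perfect authentic cadence — a large antecedent–consequent pair, i.e. a double period.
Phrase 3 begins with different material from phrase 1, making it contrasting.

contrasting double period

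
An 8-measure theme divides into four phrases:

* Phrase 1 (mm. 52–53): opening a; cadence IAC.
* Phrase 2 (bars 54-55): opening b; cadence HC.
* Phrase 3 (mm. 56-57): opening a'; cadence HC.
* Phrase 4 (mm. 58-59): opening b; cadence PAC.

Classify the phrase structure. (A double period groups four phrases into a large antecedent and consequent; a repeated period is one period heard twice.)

Four phrases in two halves: the first half (mm. 52–55) ends with a half cadence, the second (mm. 56–59) with a perfect authentic cadence — a large antecedent–consequent pair, i.e. a double period.
Phrase 3 begins with the same material as phrase 1, making it parallel.

parallel double period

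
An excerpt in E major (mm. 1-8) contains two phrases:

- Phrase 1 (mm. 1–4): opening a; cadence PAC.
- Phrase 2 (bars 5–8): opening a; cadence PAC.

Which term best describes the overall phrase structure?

Both phrases have the same opening (a) and the same cadence (perfect authentic cadence): the second is a restatement, not a consequent, so this is a repeated phrase rather than a period.

repeated phrase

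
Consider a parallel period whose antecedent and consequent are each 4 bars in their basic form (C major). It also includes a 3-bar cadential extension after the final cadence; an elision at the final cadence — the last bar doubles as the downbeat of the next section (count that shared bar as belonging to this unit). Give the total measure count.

Basic parallel period: 4 + 4 = 8 bars.
8 (basic form) + 3 (cadential extension) = 11.
The elision shares a bar with the next section but does not change this unit's count.

11 measures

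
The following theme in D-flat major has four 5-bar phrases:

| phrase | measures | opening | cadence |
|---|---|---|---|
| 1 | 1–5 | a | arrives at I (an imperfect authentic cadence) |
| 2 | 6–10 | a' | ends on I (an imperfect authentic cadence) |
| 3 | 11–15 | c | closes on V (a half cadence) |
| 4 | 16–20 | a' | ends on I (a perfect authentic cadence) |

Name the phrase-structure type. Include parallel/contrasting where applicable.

contrasting double period

Four phrases in two halves: the first half (bars 1–10) ends with an imperfect authentic cadence, the second (mm. 11–20) with a perfect authentic cadence — a large antecedent–consequent pair, i.e. a double period.
Phrase 3 begins with different material from phrase 1, making it contrasting.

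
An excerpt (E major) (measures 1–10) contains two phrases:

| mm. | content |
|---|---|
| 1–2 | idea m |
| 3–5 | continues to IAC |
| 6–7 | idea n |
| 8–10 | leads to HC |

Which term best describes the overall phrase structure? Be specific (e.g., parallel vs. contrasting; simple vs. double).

The second phrase closes with a half cadence, which is not stronger than the first phrase's imperfect authentic cadence; without a weak→strong cadential pair there is no antecedent–consequent relationship, so this is a phrase group rather than a period.

phrase group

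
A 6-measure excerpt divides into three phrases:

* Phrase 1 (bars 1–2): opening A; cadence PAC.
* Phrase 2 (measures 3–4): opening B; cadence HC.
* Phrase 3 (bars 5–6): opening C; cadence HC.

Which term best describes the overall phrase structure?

phrase group

The final phrase closes with a half cadence, which is not stronger than the preceding half cadence; the 3 phrases lack an overall antecedent–consequent design and so form a phrase group.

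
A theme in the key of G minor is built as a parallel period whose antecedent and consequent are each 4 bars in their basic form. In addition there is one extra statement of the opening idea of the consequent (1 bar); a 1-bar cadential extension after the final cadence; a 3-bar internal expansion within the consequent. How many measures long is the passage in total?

Basic parallel period: 4 + 4 = 8 bars.
8 (basic form) + 1 (extra statement) + 1 (cadential extension) + 3 (internal expansion) = 13.

13 measures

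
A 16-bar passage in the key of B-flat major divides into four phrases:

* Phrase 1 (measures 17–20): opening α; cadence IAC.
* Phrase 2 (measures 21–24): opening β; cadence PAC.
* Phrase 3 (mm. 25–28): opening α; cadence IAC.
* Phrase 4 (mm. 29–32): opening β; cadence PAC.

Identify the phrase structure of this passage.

repeated period

The cadence pattern IAC–PAC–IAC–PAC is weak–strong twice, and phrases 3–4 restate phrases 1–2: a period heard twice, not a double period (which would end weakly at phrase 2).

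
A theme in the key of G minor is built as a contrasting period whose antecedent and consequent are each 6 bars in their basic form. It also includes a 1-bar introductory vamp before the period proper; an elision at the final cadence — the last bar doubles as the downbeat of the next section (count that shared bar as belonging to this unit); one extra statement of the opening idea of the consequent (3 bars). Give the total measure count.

16 measures

Basic contrasting period: 6 + 6 = 12 bars.
12 (basic form) + 1 (introduction) + 3 (extra statement) = 16.
The elision shares a bar with the next section but does not change this unit's count.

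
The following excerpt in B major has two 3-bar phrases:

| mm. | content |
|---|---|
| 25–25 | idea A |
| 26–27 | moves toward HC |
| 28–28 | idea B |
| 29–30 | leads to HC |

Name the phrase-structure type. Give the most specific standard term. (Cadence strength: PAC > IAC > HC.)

phrase group

The second phrase closes with a half cadence, which is not stronger than the first phrase's half cadence; without a weak→strong cadential pair there is no antecedent–consequent relationship, so this is a phrase group rather than a period.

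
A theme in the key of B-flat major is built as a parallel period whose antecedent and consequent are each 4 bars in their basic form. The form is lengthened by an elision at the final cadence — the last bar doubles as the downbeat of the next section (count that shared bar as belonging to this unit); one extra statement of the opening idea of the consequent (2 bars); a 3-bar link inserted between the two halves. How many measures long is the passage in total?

Basic parallel period: 4 + 4 = 8 bars.
8 (basic form) + 2 (extra statement) + 3 (link) = 13.
The elision shares a bar with the next section but does not change this unit's count.

13 measures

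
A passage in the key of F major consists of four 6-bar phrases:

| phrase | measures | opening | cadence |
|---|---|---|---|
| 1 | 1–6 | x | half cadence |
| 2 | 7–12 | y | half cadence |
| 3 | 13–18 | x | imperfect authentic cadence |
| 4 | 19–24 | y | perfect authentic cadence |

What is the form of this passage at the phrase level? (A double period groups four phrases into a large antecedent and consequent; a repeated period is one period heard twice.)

parallel double period

Four phrases in two halves: the first half (bars 1–12) ends with a half cadence, the second (mm. 13-24) with a perfect authentic cadence — a large antecedent–consequent pair, i.e. a double period.
Phrase 3 begins with the same material as phrase 1, making it parallel.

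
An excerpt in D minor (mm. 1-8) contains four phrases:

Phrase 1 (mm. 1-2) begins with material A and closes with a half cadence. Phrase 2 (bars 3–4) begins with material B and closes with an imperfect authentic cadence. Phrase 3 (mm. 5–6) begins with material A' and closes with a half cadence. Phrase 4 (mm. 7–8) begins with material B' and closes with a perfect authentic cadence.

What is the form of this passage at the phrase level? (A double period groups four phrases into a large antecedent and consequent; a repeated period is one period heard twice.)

parallel double period

Four phrases in two halves: the first half (mm. 1–4) ends with an imperfect authentic cadence, the second (mm. 5–8) with a perfect authentic cadence — a large antecedent–consequent pair, i.e. a double period.
Phrase 3 begins with the same material as phrase 1, making it parallel.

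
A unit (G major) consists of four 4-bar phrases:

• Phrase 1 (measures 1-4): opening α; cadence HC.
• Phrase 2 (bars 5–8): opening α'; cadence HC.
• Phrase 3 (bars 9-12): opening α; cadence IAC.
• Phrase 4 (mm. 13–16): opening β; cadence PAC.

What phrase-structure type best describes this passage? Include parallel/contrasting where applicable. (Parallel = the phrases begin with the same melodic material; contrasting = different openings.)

Four phrases in two halves: the first half (measures 1-8) ends with a half cadence, the second (bars 9–16) with a perfect authentic cadence — a large antecedent–consequent pair, i.e. a double period.
Phrase 3 begins with the same material as phrase 1, making it parallel.

parallel double period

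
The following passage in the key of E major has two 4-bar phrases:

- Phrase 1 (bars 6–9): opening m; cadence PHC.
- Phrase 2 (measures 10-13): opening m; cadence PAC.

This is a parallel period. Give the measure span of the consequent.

measures 10–13

The phrase ending with the weaker cadence (Phrygian half cadence) is the antecedent; the one ending more conclusively (perfect authentic cadence) is the consequent. The consequent is measures 10–13.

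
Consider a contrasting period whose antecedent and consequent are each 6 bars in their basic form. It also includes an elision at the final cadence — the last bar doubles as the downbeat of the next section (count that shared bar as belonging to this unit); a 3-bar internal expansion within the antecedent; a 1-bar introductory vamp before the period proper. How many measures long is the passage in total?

Basic contrasting period: 6 + 6 = 12 bars.
12 (basic form) + 3 (internal expansion) + 1 (introduction) = 16.
The elision shares a bar with the next section but does not change this unit's count.

16 measures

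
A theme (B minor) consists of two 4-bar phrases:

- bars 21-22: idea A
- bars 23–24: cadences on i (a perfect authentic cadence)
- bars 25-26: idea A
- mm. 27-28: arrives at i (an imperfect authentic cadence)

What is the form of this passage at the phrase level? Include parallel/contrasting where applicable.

The second phrase closes with an imperfect authentic cadence, which is not stronger than the first phrase's perfect authentic cadence; without a weak→strong cadential pair there is no antecedent–consequent relationship, so this is a phrase group rather than a period.

phrase group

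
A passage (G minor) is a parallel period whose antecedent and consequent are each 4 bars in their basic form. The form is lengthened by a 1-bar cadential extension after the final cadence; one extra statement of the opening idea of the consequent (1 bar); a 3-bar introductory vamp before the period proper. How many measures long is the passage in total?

Basic parallel period: 4 + 4 = 8 bars.
8 (basic form) + 1 (cadential extension) + 1 (extra statement) + 3 (introduction) = 13.

13 measures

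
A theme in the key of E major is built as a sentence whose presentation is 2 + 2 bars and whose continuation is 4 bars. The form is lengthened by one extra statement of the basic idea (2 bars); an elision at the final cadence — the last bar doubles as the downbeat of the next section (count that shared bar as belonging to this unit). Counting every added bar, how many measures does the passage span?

10 measures

Basic sentence: 2 + 2 + 4 = 8 bars.
8 (basic form) + 2 (extra statement) = 10.
The elision shares a bar with the next section but does not change this unit's count.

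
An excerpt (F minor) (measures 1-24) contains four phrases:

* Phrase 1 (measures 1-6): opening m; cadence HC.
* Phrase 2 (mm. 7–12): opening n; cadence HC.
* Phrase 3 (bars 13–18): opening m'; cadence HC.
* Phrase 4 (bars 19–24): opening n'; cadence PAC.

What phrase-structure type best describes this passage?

parallel double period

Four phrases in two halves: the first half (mm. 1–12) ends with a half cadence, the second (measures 13–24) with a perfect authentic cadence — a large antecedent–consequent pair, i.e. a double period.
Phrase 3 begins with the same material as phrase 1, making it parallel.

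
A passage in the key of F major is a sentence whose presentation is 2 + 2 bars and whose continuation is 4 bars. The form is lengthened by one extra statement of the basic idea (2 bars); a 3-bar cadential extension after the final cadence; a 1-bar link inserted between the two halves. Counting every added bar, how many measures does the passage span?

Basic sentence: 2 + 2 + 4 = 8 bars.
8 (basic form) + 2 (extra statement) + 3 (cadential extension) + 1 (link) = 14.

14 measures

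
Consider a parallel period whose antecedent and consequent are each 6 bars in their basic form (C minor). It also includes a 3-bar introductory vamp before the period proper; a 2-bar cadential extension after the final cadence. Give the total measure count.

17 measures

Basic parallel period: 6 + 6 = 12 bars.
12 (basic form) + 3 (introduction) + 2 (cadential extension) = 17.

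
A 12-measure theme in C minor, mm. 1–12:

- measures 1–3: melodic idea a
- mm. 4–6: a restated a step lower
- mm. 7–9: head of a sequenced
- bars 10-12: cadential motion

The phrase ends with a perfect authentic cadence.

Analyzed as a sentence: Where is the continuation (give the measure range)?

After the presentation (measures 1-6), the continuation covers the fragmentation through the cadence: mm. 7–12.

measures 7–12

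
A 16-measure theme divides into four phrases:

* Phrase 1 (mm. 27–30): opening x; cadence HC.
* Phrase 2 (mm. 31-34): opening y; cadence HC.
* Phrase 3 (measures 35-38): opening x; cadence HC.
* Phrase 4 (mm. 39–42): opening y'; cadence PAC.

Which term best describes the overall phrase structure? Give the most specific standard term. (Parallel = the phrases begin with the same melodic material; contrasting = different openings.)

Four phrases in two halves: the first half (mm. 27–34) ends with a half cadence, the second (mm. 35–42) with a perfect authentic cadence — a large antecedent–consequent pair, i.e. a double period.
Phrase 3 begins with the same material as phrase 1, making it parallel.

parallel double period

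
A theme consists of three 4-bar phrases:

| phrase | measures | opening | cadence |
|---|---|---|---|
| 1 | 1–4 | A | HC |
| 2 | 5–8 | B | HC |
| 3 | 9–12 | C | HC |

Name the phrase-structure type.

phrase group

The final phrase closes with a half cadence, which is not stronger than the preceding half cadence; the 3 phrases lack an overall antecedent–consequent design and so form a phrase group.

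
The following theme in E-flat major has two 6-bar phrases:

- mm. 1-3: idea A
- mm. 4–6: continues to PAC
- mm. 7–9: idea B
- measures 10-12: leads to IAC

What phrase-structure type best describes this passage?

phrase group

The second phrase closes with an imperfect authentic cadence, which is not stronger than the first phrase's perfect authentic cadence; without a weak→strong cadential pair there is no antecedent–consequent relationship, so this is a phrase group rather than a period.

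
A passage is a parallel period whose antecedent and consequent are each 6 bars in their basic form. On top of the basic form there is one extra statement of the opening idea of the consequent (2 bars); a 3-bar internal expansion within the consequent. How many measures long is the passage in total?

17 measures

Basic parallel period: 6 + 6 = 12 bars.
12 (basic form) + 2 (extra statement) + 3 (internal expansion) = 17.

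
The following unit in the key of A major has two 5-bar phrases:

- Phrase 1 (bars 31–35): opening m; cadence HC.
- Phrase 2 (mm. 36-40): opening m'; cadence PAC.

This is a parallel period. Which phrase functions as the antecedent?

phrase 1

The phrase ending with the weaker cadence (half cadence) is the antecedent; the one ending more conclusively (perfect authentic cadence) is the consequent. The antecedent is phrase 1.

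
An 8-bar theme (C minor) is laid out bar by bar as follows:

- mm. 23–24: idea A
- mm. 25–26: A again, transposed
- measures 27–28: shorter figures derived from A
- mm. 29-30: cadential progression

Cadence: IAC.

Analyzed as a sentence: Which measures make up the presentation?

measures 23–26

The presentation of a sentence is the basic idea (mm. 23–24) plus its repetition (mm. 25-26); the presentation is therefore measures 23-26.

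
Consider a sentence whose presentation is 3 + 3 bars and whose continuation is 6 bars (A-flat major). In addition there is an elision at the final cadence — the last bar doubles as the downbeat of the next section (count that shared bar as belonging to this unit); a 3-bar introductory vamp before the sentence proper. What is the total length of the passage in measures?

15 measures

Basic sentence: 3 + 3 + 6 = 12 bars.
12 (basic form) + 3 (introduction) = 15.
The elision shares a bar with the next section but does not change this unit's count.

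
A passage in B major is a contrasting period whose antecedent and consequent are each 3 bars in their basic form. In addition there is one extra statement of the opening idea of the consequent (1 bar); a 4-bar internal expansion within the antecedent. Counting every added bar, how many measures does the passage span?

11 measures

Basic contrasting period: 3 + 3 = 6 bars.
6 (basic form) + 1 (extra statement) + 4 (internal expansion) = 11.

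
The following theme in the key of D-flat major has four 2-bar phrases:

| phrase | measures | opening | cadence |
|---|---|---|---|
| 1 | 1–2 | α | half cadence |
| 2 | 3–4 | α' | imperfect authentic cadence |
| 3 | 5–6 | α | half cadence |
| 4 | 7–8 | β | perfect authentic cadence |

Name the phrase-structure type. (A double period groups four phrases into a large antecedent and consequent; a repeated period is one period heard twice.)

Four phrases in two halves: the first half (mm. 1–4) ends with an imperfect authentic cadence, the second (measures 5–8) with a perfect authentic cadence — a large antecedent–consequent pair, i.e. a double period.
Phrase 3 begins with the same material as phrase 1, making it parallel.

parallel double period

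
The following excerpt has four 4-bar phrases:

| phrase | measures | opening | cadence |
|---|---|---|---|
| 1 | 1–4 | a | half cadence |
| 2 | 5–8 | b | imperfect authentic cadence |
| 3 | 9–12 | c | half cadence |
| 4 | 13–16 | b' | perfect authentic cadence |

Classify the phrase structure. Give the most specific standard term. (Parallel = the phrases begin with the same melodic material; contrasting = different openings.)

Four phrases in two halves: the first half (mm. 1-8) ends with an imperfect authentic cadence, the second (mm. 9–16) with a perfect authentic cadence — a large antecedent–consequent pair, i.e. a double period.
Phrase 3 begins with different material from phrase 1, making it contrasting.

contrasting double period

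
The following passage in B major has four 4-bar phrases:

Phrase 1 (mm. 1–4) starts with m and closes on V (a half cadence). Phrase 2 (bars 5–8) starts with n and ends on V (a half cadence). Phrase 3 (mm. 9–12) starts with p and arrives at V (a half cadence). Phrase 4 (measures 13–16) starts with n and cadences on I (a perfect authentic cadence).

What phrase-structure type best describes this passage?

Four phrases in two halves: the first half (measures 1–8) ends with a half cadence, the second (mm. 9–16) with a perfect authentic cadence — a large antecedent–consequent pair, i.e. a double period.
Phrase 3 begins with different material from phrase 1, making it contrasting.

contrasting double period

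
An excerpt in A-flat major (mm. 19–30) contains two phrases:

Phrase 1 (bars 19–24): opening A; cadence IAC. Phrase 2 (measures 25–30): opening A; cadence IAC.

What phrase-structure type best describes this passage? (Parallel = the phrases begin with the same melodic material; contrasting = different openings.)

repeated phrase

Both phrases have the same opening (A) and the same cadence (imperfect authentic cadence): the second is a restatement, not a consequent, so this is a repeated phrase rather than a period.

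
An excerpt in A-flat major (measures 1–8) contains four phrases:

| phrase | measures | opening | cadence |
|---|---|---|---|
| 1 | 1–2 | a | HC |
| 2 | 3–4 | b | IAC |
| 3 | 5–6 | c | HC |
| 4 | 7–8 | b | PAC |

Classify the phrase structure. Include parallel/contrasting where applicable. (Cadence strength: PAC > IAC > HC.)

Four phrases in two halves: the first half (measures 1–4) ends with an imperfect authentic cadence, the second (measures 5–8) with a perfect authentic cadence — a large antecedent–consequent pair, i.e. a double period.
Phrase 3 begins with different material from phrase 1, making it contrasting.

contrasting double period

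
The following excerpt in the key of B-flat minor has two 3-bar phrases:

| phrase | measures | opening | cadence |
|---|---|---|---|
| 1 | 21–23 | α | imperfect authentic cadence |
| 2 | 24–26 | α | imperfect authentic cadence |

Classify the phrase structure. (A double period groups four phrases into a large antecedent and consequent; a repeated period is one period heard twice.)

repeated phrase

Both phrases have the same opening (α) and the same cadence (imperfect authentic cadence): the second is a restatement, not a consequent, so this is a repeated phrase rather than a period.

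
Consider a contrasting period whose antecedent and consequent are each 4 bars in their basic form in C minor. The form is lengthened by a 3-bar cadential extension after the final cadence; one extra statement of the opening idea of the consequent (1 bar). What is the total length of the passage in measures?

12 measures

Basic contrasting period: 4 + 4 = 8 bars.
8 (basic form) + 3 (cadential extension) + 1 (extra statement) = 12.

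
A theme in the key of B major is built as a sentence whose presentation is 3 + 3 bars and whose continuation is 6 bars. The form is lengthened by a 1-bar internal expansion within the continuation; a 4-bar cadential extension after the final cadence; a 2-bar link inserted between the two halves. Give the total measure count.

Basic sentence: 3 + 3 + 6 = 12 bars.
12 (basic form) + 1 (internal expansion) + 4 (cadential extension) + 2 (link) = 19.

19 measures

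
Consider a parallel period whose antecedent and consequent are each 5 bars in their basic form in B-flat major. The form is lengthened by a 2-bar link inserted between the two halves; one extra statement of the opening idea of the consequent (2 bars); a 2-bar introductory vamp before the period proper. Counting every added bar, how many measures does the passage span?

Basic parallel period: 5 + 5 = 10 bars.
10 (basic form) + 2 (link) + 2 (extra statement) + 2 (introduction) = 16.

16 measures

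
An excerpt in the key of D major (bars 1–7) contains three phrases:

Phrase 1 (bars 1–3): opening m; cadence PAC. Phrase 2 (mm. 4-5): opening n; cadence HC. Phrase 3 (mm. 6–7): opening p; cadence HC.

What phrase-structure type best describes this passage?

The final phrase closes with a half cadence, which is not stronger than the preceding half cadence; the 3 phrases lack an overall antecedent–consequent design and so form a phrase group.

phrase group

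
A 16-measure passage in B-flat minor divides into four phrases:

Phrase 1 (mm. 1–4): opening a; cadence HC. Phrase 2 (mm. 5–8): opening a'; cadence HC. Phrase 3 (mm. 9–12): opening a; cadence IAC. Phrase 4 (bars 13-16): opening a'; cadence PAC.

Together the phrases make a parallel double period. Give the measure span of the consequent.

In a double period the first pair of phrases (ending half cadence) is the large antecedent and the second pair (ending perfect authentic cadence) is the large consequent; the consequent is measures 9–16.

measures 9–16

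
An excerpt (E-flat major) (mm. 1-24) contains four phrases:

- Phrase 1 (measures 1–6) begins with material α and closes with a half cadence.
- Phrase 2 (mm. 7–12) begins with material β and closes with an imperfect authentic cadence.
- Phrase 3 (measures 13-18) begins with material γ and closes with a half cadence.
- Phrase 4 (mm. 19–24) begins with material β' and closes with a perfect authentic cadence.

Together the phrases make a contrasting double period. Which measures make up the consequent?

In a double period the first pair of phrases (ending imperfect authentic cadence) is the large antecedent and the second pair (ending perfect authentic cadence) is the large consequent; the consequent is measures 13–24.

measures 13–24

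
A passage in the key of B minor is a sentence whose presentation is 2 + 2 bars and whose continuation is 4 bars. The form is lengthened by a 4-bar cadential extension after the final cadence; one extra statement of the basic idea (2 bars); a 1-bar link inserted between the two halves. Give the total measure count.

Basic sentence: 2 + 2 + 4 = 8 bars.
8 (basic form) + 4 (cadential extension) + 2 (extra statement) + 1 (link) = 15.

15 measures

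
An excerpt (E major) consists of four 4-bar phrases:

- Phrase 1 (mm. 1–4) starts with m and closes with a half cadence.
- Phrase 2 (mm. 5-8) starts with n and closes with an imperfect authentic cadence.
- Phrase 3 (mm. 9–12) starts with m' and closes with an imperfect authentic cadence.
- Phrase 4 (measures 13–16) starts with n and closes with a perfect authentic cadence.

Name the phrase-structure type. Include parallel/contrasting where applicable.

Four phrases in two halves: the first half (bars 1–8) ends with an imperfect authentic cadence, the second (bars 9–16) with a perfect authentic cadence — a large antecedent–consequent pair, i.e. a double period.
Phrase 3 begins with the same material as phrase 1, making it parallel.

parallel double period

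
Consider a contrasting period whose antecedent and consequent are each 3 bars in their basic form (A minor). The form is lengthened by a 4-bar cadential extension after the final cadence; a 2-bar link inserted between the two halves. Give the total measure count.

12 measures

Basic contrasting period: 3 + 3 = 6 bars.
6 (basic form) + 4 (cadential extension) + 2 (link) = 12.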